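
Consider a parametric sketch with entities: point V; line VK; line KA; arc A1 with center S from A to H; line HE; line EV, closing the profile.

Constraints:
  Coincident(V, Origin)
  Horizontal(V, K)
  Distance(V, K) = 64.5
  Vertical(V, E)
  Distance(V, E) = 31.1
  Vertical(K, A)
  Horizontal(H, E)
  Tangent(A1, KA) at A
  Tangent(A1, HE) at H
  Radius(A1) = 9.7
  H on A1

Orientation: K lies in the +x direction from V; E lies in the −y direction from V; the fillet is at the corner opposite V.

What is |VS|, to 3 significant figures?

58.8

V is at the origin; V and K share the same y with |VK| = 64.5 and K on the +x side, so K = (64.5, 0.00). VE is vertical with |VE| = 31.1 and E on the −y side, so E = (0.00, -31.1). The virtual corner opposite V is at (64.5, -31.1). Since A1 is tangent to KA there, SA ⟂ KA and since A1 is tangent to HE there, SH ⟂ HE, with radius 9.7, so the center S sits 9.7 in from both sides at S = (54.8, -21.4). Then |VS| = |S − V| = 58.8.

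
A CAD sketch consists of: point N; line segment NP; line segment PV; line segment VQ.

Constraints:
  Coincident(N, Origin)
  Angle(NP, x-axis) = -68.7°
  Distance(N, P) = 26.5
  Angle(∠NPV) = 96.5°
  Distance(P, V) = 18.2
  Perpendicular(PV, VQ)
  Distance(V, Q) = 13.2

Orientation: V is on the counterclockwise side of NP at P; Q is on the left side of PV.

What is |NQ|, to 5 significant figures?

24.936

N is at the origin; NP runs at -68.7° with length 26.5, so P = 26.5·(cos -68.7°, sin -68.7°) = (9.6262, -24.690). ∠NPV = 96.5°, so PV runs at -68.7° + (180° − 96.5°) = 14.800° from the x-axis; with |PV| = 18.2, V = P + 18.2·(cos 14.800°, sin 14.800°) = (27.222, -20.041). PV ⟂ VQ; with |VQ| = 13.2 on the left of PV, Q = V + 13.2·(-0.25545, 0.96682) = (23.850, -7.2786). Then |NQ| = |Q − N| = 24.936.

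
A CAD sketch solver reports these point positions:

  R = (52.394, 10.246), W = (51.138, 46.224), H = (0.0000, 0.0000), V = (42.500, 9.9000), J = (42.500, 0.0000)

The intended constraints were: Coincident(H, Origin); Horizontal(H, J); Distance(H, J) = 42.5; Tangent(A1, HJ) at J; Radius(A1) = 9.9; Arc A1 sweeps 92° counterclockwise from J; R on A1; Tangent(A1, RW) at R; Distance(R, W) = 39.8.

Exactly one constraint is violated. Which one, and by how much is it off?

Distance(R, W) = 39.8 — off by 3.80.

H = (0.00, 0.00) ✓; H.y = 0.00, J.y = 0.00 ✓; |HJ| = 42.50 ✓; ∠(VJ, JH) = 90.00° ✓; |VJ| = 9.900 ✓; bearing(V→R) − bearing(V→J) = 92.00° ✓; |VR| = 9.900 ✓; ∠(VR, RW) = 90.00° ✓; |RW| = 36.00 ✗.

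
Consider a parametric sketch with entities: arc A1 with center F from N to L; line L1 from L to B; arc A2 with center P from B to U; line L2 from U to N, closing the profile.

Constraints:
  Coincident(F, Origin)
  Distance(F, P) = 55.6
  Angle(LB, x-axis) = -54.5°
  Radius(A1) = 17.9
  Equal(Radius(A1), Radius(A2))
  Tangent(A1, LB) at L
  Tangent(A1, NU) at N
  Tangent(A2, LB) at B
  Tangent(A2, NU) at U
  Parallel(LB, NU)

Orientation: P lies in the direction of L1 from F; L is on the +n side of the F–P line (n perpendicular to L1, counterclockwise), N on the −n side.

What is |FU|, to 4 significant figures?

58.41

Tangency of A1 to both parallel lines with radius 17.9 puts L and N at F ± 17.9·n: L = (14.57, 10.39), N = (-14.57, -10.39). Equal radii place B and U the same way about P: B = P + 17.9·n = (46.86, -34.87), U = P − 17.9·n = (17.71, -55.66). Then |FU| = |U − F| = 58.41.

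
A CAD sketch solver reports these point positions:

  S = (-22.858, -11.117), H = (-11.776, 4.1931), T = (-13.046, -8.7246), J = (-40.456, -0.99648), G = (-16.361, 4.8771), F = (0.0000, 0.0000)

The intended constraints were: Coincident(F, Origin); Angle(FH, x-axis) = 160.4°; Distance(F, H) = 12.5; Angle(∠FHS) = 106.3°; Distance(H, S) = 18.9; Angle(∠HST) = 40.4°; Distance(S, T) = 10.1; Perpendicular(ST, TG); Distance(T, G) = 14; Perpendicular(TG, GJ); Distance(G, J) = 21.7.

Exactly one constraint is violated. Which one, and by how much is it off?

Distance(G, J) = 21.7 — off by 3.10.

F = (0.00, 0.00) ✓; FH at 160.4° ✓; |FH| = 12.50 ✓; ∠FHS = 106.3° ✓; |HS| = 18.90 ✓; ∠HST = 40.40° ✓; |ST| = 10.10 ✓; ∠(ST, TG) = 89.99° ✓; |TG| = 14.00 ✓; ∠(TG, GJ) = 90.00° ✓; |GJ| = 24.80 ✗.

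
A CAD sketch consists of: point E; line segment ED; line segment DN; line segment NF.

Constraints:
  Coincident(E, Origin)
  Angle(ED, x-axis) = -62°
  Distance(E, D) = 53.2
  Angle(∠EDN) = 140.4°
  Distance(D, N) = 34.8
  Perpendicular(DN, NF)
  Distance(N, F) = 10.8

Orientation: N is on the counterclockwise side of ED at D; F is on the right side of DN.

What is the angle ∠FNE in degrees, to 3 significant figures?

114°

E is at the origin; ED runs at -62.0° with length 53.2, so D = 53.2·(cos -62.0°, sin -62.0°) = (25.0, -47.0). ∠EDN = 140.4°, so DN runs at -62.0° + (180° − 140.4°) = -22.4° from the x-axis; with |DN| = 34.8, N = D + 34.8·(cos -22.4°, sin -22.4°) = (57.2, -60.2). DN is perpendicular to NF; with |NF| = 10.8 on the right of DN, F = N + 10.8·(-0.381, -0.925) = (53.0, -70.2). Then cos ∠FNE = NF·NE / (|NF||NE|), giving 114°.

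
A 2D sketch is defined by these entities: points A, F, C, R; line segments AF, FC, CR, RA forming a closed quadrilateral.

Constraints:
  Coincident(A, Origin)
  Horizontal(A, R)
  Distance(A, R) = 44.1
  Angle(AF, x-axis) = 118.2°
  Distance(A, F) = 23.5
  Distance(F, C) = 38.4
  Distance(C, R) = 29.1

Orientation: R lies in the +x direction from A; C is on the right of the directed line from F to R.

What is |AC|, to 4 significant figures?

17.15

Checks: A = (0.00, 0.00) ✓; |FC| = 38.40 ✓; |CR| = 29.10 ✓.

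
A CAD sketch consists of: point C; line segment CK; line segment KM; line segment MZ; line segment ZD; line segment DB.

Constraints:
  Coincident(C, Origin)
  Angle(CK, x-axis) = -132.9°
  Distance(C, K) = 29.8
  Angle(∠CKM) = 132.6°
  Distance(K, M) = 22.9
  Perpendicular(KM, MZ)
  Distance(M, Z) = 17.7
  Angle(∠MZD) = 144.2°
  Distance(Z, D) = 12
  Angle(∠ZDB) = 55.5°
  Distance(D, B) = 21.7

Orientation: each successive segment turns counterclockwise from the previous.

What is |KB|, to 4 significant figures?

11.06

∠MZD = 144.2° gives ZD at 40.30° from the x-axis; with |ZD| = 12.0, D = (8.309, -35.51). ∠ZDB = 55.5° gives DB at 164.8° from the x-axis; with |DB| = 21.7, B = (-12.63, -29.82). Then |KB| = |B − K| = 11.06.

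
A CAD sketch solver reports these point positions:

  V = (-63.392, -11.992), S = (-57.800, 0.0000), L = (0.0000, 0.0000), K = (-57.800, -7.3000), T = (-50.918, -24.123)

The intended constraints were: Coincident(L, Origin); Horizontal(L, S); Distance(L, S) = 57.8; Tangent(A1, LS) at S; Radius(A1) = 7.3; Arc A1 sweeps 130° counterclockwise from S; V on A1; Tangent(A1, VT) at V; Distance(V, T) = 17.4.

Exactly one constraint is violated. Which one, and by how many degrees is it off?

Tangent(A1, VT) at V — off by 5.80°.

L = (0.00, 0.00) ✓; L.y = 0.00, S.y = 0.00 ✓; |LS| = 57.80 ✓; ∠(KS, SL) = 90.00° ✓; |KS| = 7.300 ✓; bearing(K→V) − bearing(K→S) = 130.0° ✓; |KV| = 7.300 ✓; ∠(KV, VT) = 84.20° ✗; |VT| = 17.40 ✓.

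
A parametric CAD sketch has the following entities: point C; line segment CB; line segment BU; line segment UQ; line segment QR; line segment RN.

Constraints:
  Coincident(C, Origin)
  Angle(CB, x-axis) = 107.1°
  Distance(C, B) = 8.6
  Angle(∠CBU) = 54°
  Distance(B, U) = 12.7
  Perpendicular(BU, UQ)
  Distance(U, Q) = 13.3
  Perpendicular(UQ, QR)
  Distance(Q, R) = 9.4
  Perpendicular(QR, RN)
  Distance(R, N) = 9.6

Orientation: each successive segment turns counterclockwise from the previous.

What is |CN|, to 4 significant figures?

3.700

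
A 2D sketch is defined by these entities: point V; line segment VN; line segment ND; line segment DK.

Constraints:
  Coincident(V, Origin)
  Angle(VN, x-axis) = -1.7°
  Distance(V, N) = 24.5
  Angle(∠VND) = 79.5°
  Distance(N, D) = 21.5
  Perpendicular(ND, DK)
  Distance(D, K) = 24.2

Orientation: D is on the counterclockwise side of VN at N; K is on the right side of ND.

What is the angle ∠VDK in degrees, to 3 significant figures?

145°

∠VND = 79.5°, so ND runs at -1.7° + (180° − 79.5°) = 98.8° from the x-axis; with |ND| = 21.5, D = N + 21.5·(cos 98.8°, sin 98.8°) = (21.2, 20.5). ND is perpendicular to DK; with |DK| = 24.2 on the right of ND, K = D + 24.2·(0.988, 0.153) = (45.1, 24.2). Then cos ∠VDK = DV·DK / (|DV||DK|), giving 145°.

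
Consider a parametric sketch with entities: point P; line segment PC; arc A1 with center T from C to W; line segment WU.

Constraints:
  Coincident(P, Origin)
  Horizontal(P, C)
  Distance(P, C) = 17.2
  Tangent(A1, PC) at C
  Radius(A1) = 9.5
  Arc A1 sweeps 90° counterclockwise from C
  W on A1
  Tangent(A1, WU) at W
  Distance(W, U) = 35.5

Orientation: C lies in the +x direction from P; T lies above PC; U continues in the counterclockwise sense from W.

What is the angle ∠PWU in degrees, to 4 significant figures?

109.6°

P is at the origin; P and C share the same y with |PC| = 17.2 and C on the +x side, so C = (17.20, 0.000). Since A1 is tangent to PC there, TC ⟂ PC, so T = C + (0, 9.5) = (17.20, 9.500). On A1, C sits at bearing -90° from T; a 90° counterclockwise sweep puts W at bearing 0°, so W = T + 9.5·(cos 0°, sin 0°) = (26.70, 9.500). The tangent condition forces TW to be normal to WU, so WU runs along (−sin 0°, cos 0°); with |WU| = 35.5, U = (26.70, 45.00). Then cos ∠PWU = WP·WU / (|WP||WU|), giving 109.6°.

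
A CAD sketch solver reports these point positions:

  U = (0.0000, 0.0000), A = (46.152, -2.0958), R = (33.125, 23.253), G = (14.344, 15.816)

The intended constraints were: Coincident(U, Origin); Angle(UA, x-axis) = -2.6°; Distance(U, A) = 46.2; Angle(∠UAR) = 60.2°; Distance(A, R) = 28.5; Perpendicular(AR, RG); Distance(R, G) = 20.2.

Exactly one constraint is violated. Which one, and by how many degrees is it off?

Perpendicular(AR, RG) — off by 5.60°.

U = (0.00, 0.00) ✓; UA at -2.600° ✓; |UA| = 46.20 ✓; ∠UAR = 60.20° ✓; |AR| = 28.50 ✓; ∠(AR, RG) = 84.40° ✗; |RG| = 20.20 ✓.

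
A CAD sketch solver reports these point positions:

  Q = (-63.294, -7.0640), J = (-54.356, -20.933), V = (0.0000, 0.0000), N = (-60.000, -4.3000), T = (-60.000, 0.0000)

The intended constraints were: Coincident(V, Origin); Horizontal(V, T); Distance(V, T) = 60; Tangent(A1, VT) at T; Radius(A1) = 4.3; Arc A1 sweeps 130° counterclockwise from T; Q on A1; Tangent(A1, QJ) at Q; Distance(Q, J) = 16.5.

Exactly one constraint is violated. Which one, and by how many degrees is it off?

Tangent(A1, QJ) at Q — off by 7.20°.

V = (0.00, 0.00) ✓; V.y = 0.00, T.y = 0.00 ✓; |VT| = 60.00 ✓; ∠(NT, TV) = 90.00° ✓; |NT| = 4.300 ✓; bearing(N→Q) − bearing(N→T) = 130.0° ✓; |NQ| = 4.300 ✓; ∠(NQ, QJ) = 97.20° ✗; |QJ| = 16.50 ✓.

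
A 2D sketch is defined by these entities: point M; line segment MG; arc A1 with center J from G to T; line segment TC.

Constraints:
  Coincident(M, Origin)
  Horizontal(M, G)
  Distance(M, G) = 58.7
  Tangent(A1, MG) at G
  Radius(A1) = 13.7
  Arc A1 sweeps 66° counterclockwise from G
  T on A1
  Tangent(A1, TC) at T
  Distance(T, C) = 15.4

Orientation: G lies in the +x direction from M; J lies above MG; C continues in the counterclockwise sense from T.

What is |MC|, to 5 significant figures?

80.596

M is at the origin; MG is horizontal with |MG| = 58.7 and G on the +x side, so G = (58.700, 0.0000). Tangency of A1 to MG means the radius JG is perpendicular to MG, so J = G + (0, 13.7) = (58.700, 13.700). On A1, G sits at bearing -90° from J; a 66° counterclockwise sweep puts T at bearing -24°, so T = J + 13.7·(cos -24°, sin -24°) = (71.216, 8.1277). A1 meets TC tangentially, so JT is at right angles to TC, so TC runs along (−sin -24°, cos -24°); with |TC| = 15.4, C = (77.479, 22.196). Then |MC| = |C − M| = 80.596.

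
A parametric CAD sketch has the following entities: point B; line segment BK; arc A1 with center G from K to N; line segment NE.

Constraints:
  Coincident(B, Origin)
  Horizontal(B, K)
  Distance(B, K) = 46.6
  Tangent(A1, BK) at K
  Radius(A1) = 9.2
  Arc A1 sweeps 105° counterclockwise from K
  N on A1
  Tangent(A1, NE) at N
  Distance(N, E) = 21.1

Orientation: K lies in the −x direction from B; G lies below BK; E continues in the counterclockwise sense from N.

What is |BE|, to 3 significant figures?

59.4

B is at the origin; B and K share the same y with |BK| = 46.6 and K on the −x side, so K = (-46.6, 0.00). The tangent condition forces GK to be normal to BK, so G = K + (0, -9.2) = (-46.6, -9.20). On A1, K sits at bearing 90° from G; a 105° counterclockwise sweep puts N at bearing 195°, so N = G + 9.2·(cos 195°, sin 195°) = (-55.5, -11.6). The tangent condition forces GN to be normal to NE, so NE runs along (−sin 195°, cos 195°); with |NE| = 21.1, E = (-50.0, -32.0). Then |BE| = |E − B| = 59.4.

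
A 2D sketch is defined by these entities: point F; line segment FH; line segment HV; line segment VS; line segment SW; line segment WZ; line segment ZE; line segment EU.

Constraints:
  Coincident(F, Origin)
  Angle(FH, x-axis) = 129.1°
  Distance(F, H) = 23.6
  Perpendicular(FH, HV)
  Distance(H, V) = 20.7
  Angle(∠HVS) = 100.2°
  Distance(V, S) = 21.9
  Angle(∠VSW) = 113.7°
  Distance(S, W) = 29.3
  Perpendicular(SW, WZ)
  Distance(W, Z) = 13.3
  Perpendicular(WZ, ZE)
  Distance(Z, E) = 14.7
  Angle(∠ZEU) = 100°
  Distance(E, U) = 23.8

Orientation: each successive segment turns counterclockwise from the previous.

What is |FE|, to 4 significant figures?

7.060

F is at the origin; FH runs at 129.1° with length 23.6, so H = (-14.88, 18.31). FH is perpendicular to HV, so HV runs at -140.9°; with |HV| = 20.7, V = (-30.95, 5.260). ∠HVS = 100.2° gives VS at -61.10° from the x-axis; with |VS| = 21.9, S = (-20.36, -13.91). ∠VSW = 113.7° gives SW at 5.200° from the x-axis; with |SW| = 29.3, W = (8.815, -11.26). SW is perpendicular to WZ, so WZ runs at 95.20°; with |WZ| = 13.3, Z = (7.610, 1.988). The perpendicularity gives ZE at right angles to WZ, so ZE runs at -174.8°; with |ZE| = 14.7, E = (-7.030, 0.6555). Then |FE| = |E − F| = 7.060.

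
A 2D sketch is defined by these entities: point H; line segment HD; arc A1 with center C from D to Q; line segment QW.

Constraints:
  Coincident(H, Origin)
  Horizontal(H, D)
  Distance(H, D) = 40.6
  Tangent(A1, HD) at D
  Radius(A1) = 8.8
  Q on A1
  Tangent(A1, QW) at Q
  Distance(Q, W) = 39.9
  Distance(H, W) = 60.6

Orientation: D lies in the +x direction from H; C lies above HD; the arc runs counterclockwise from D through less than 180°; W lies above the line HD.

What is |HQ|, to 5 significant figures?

50.276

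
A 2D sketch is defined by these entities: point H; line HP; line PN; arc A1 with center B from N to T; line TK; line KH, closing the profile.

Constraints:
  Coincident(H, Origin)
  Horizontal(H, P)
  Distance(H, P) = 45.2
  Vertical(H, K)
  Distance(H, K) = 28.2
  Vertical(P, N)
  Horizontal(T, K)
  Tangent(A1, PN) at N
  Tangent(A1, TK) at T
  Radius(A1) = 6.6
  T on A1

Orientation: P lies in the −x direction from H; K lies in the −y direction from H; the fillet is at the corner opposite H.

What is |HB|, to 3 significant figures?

44.2

H is at the origin; H and P share the same y with |HP| = 45.2 and P on the −x side, so P = (-45.2, 0.00). H and K share the same x with |HK| = 28.2 and K on the −y side, so K = (0.00, -28.2). The virtual corner opposite H is at (-45.2, -28.2). Since A1 is tangent to PN there, BN ⟂ PN and tangency of A1 to TK means the radius BT is perpendicular to TK, with radius 6.6, so the center B sits 6.6 in from both sides at B = (-38.6, -21.6). Then |HB| = |B − H| = 44.2.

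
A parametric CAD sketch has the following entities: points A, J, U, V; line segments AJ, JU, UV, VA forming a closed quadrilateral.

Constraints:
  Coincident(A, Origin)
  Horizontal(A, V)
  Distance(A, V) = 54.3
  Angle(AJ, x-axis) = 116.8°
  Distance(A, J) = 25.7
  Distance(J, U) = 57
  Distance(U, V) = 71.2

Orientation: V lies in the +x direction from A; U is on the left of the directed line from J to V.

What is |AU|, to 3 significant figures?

70.6

Checks: |JU| = 57.00 ✓; |UV| = 71.20 ✓.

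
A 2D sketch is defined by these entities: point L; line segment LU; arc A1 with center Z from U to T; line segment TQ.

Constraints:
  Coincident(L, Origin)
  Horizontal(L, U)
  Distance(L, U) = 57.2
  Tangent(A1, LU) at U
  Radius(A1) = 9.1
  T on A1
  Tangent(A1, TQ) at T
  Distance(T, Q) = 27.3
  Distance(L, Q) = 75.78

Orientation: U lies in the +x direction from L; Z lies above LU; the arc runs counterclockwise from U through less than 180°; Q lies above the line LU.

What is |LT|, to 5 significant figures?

66.912

Checks: ∠(ZU, UL) = 90.00° ✓; |ZT| = 9.100 ✓; ∠(ZT, TQ) = 90.00° ✓; |TQ| = 27.30 ✓; |LQ| = 75.78 ✓.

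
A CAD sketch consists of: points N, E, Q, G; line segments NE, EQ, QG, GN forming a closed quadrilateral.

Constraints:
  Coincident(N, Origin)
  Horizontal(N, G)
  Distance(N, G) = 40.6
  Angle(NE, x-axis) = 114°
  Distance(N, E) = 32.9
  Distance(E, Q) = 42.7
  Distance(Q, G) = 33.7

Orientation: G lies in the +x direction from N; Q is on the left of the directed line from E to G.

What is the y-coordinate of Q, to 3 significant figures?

31.7

N is at the origin; NG is horizontal with |NG| = 40.6 and G in +x, so G = (40.6, 0). NE runs at 114.0° with |NE| = 32.9, so E = (-13.4, 30.1). Q is determined by |EQ| = 42.7 and |QG| = 33.7 together: it lies at the intersection of circle(E, 42.7) and circle(G, 33.7). With |EG| = 61.8, the foot of the radical line on EG is 36.5 from E and the perpendicular offset is √(42.7² − 36.5²) = 22.2. Taking the left-of-EG solution: Q = (29.3, 31.7).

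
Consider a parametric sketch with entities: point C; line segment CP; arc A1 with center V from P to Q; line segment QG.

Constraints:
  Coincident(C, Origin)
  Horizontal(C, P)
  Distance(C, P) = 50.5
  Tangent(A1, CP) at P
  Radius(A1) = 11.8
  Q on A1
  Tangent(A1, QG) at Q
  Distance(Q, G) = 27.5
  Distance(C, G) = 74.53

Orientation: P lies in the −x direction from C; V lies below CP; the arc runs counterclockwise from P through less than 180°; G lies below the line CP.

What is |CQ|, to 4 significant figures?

63.28

C is at the origin; CP is horizontal with |CP| = 50.5 and P on the −x side, so P = (-50.50, 0.000). Since A1 is tangent to CP there, VP ⟂ CP, so V = P + (0, -11.8) = (-50.50, -11.80). Since VQ ⟂ QG (tangency), |VG| = √(11.8² + 27.5²) = 29.92 regardless of where Q sits on A1. So G lies on both circle(C, 74.53) and circle(V, 29.92); the below-CP intersection is G = (-63.73, -38.64). Q is the foot of the tangent from G: Q = (-62.28, -11.18).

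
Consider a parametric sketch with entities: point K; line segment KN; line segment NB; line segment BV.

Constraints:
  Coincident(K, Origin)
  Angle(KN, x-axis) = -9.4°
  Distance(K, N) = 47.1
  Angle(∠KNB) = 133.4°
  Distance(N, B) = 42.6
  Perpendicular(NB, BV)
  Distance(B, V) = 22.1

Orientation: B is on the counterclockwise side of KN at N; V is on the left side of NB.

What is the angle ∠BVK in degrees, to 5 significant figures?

99.185°

K is at the origin; KN runs at -9.4° with length 47.1, so N = 47.1·(cos -9.4°, sin -9.4°) = (46.468, -7.6927). ∠KNB = 133.4°, so NB runs at -9.4° + (180° − 133.4°) = 37.200° from the x-axis; with |NB| = 42.6, B = N + 42.6·(cos 37.200°, sin 37.200°) = (80.400, 18.063). The perpendicularity gives BV at right angles to NB; with |BV| = 22.1 on the left of NB, V = B + 22.1·(-0.60460, 0.79653) = (67.038, 35.667). Then cos ∠BVK = VB·VK / (|VB||VK|), giving 99.185°.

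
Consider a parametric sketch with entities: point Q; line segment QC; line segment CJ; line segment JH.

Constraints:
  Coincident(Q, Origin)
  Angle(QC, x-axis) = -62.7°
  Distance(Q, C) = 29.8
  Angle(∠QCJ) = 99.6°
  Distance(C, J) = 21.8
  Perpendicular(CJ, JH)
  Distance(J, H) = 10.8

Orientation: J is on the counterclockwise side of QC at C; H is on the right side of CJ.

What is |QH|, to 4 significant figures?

48.28

Q is at the origin; QC runs at -62.7° with length 29.8, so C = 29.8·(cos -62.7°, sin -62.7°) = (13.67, -26.48). ∠QCJ = 99.6°, so CJ runs at -62.7° + (180° − 99.6°) = 17.70° from the x-axis; with |CJ| = 21.8, J = C + 21.8·(cos 17.70°, sin 17.70°) = (34.44, -19.85). CJ ⟂ JH; with |JH| = 10.8 on the right of CJ, H = J + 10.8·(0.3040, -0.9527) = (37.72, -30.14). Then |QH| = |H − Q| = 48.28.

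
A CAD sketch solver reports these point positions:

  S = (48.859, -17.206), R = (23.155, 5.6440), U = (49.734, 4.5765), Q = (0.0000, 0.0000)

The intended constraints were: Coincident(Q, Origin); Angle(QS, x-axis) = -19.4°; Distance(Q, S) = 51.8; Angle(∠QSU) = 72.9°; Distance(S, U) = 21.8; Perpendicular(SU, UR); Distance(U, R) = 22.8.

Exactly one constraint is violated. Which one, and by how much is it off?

Distance(U, R) = 22.8 — off by 3.80.

Q = (0.00, 0.00) ✓; QS at -19.40° ✓; |QS| = 51.80 ✓; ∠QSU = 72.90° ✓; |SU| = 21.80 ✓; ∠(SU, UR) = 90.00° ✓; |UR| = 26.60 ✗.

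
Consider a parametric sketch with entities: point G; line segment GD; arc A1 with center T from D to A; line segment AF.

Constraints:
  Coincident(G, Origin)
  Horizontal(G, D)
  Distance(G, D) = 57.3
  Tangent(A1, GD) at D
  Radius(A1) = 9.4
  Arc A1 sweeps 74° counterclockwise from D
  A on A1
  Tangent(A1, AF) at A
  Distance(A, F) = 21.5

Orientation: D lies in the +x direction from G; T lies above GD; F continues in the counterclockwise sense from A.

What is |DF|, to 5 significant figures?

31.286

G is at the origin; GD is horizontal with |GD| = 57.3 and D on the +x side, so D = (57.300, 0.0000). The tangent condition forces TD to be normal to GD, so T = D + (0, 9.4) = (57.300, 9.4000). On A1, D sits at bearing -90° from T; a 74° counterclockwise sweep puts A at bearing -16°, so A = T + 9.4·(cos -16°, sin -16°) = (66.336, 6.8090). Tangency of A1 to AF means the radius TA is perpendicular to AF, so AF runs along (−sin -16°, cos -16°); with |AF| = 21.5, F = (72.262, 27.476). Then |DF| = |F − D| = 31.286.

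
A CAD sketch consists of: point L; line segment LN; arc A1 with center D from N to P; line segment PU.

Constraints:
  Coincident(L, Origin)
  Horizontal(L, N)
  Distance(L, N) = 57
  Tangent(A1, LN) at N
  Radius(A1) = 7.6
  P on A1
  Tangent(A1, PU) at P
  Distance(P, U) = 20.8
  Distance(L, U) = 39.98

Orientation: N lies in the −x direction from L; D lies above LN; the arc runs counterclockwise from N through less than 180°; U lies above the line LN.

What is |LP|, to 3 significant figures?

51.9

Checks: |DP| = 7.600 ✓; ∠(DP, PU) = 90.00° ✓; |PU| = 20.80 ✓; |LU| = 39.98 ✓.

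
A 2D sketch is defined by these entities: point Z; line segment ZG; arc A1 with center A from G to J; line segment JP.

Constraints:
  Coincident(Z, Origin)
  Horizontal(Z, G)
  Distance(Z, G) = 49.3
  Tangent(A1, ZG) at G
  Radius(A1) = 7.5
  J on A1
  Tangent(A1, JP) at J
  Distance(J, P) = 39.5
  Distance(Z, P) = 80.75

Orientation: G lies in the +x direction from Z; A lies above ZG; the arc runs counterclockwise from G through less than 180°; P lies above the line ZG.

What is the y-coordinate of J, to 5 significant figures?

5.2232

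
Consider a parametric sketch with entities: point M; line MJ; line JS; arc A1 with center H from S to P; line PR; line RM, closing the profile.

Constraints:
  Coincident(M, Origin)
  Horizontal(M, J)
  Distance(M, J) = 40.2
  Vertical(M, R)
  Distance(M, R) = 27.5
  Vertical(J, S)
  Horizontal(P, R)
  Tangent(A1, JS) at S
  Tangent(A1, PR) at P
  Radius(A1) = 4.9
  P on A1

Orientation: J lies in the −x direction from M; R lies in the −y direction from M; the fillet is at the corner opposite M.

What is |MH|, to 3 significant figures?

41.9

M is at the origin; M and J share the same y with |MJ| = 40.2 and J on the −x side, so J = (-40.2, 0.00). M and R share the same x with |MR| = 27.5 and R on the −y side, so R = (0.00, -27.5). The virtual corner opposite M is at (-40.2, -27.5). Tangency of A1 to JS means the radius HS is perpendicular to JS and since A1 is tangent to PR there, HP ⟂ PR, with radius 4.9, so the center H sits 4.9 in from both sides at H = (-35.3, -22.6). Then |MH| = |H − M| = 41.9.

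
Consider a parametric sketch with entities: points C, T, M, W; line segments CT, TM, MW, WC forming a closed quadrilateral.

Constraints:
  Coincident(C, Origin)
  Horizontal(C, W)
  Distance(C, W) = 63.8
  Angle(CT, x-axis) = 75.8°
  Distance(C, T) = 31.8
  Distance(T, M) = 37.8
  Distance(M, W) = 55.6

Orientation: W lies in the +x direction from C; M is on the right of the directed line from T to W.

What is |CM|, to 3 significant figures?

11.1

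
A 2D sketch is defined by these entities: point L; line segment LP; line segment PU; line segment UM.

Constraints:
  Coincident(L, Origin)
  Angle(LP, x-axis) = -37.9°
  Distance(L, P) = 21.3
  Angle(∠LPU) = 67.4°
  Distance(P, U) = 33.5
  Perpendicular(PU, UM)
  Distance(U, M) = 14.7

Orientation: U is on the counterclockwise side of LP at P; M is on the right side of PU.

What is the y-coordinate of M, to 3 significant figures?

15.3

L is at the origin; LP runs at -37.9° with length 21.3, so P = 21.3·(cos -37.9°, sin -37.9°) = (16.8, -13.1). ∠LPU = 67.4°, so PU runs at -37.9° + (180° − 67.4°) = 74.7° from the x-axis; with |PU| = 33.5, U = P + 33.5·(cos 74.7°, sin 74.7°) = (25.6, 19.2). PU is perpendicular to UM; with |UM| = 14.7 on the right of PU, M = U + 14.7·(0.965, -0.264) = (39.8, 15.3). So M.y = 15.3.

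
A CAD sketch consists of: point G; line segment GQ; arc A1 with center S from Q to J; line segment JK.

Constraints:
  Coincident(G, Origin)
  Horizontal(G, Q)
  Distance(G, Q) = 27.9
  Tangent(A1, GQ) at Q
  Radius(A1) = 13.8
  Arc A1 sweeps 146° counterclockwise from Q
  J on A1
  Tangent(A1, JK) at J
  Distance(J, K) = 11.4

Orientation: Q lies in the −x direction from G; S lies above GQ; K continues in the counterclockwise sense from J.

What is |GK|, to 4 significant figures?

43.33

On A1, Q sits at bearing -90° from S; a 146° counterclockwise sweep puts J at bearing 56°, so J = S + 13.8·(cos 56°, sin 56°) = (-20.18, 25.24). The tangent condition forces SJ to be normal to JK, so JK runs along (−sin 56°, cos 56°); with |JK| = 11.4, K = (-29.63, 31.62). Then |GK| = |K − G| = 43.33.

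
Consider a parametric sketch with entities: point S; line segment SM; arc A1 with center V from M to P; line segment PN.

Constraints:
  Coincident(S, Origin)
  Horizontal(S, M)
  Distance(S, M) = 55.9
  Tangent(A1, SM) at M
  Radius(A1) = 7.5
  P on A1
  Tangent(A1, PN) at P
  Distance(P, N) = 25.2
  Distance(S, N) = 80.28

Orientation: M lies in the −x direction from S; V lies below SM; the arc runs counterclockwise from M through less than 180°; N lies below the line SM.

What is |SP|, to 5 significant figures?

62.050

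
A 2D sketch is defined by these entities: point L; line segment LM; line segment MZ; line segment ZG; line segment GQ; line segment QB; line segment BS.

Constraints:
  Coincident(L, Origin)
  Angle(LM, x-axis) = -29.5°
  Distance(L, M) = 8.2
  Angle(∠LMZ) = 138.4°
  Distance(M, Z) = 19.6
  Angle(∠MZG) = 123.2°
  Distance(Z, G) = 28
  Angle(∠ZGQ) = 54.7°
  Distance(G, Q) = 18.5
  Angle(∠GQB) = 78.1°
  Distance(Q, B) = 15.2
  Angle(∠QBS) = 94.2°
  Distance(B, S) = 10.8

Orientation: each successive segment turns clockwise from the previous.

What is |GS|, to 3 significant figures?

14.2

L is at the origin; LM runs at -29.5° with length 8.2, so M = (7.14, -4.04). ∠LMZ = 138.4° gives MZ at -71.1° from the x-axis; with |MZ| = 19.6, Z = (13.5, -22.6). ∠MZG = 123.2° gives ZG at -128° from the x-axis; with |ZG| = 28.0, G = (-3.71, -44.7). ∠ZGQ = 54.7° gives GQ at 107° from the x-axis; with |GQ| = 18.5, Q = (-9.06, -27.0). ∠GQB = 78.1° gives QB at 4.90° from the x-axis; with |QB| = 15.2, B = (6.08, -25.7). ∠QBS = 94.2° gives BS at -80.9° from the x-axis; with |BS| = 10.8, S = (7.79, -36.3). Then |GS| = |S − G| = 14.2.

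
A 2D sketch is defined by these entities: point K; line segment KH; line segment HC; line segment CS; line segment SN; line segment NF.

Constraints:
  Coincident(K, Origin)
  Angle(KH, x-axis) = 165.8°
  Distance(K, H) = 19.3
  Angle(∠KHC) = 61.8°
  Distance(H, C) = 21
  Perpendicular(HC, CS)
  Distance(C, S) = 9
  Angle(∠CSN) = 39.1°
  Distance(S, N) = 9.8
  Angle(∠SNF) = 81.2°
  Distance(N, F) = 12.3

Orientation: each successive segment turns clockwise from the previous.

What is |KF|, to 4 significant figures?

27.25

K is at the origin; KH runs at 165.8° with length 19.3, so H = (-18.71, 4.734). ∠KHC = 61.8° gives HC at 47.60° from the x-axis; with |HC| = 21.0, C = (-4.550, 20.24). HC is perpendicular to CS, so CS runs at -42.40°; with |CS| = 9.0, S = (2.096, 14.17). ∠CSN = 39.1° gives SN at 176.7° from the x-axis; with |SN| = 9.8, N = (-7.688, 14.74). ∠SNF = 81.2° gives NF at 77.90° from the x-axis; with |NF| = 12.3, F = (-5.109, 26.76). Then |KF| = |F − K| = 27.25.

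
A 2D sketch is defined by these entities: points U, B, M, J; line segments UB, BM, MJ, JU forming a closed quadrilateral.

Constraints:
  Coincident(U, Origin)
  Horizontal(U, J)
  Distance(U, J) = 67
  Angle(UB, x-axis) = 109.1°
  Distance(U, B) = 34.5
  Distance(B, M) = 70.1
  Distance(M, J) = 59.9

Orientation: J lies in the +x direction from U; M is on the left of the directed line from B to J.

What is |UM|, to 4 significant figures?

79.49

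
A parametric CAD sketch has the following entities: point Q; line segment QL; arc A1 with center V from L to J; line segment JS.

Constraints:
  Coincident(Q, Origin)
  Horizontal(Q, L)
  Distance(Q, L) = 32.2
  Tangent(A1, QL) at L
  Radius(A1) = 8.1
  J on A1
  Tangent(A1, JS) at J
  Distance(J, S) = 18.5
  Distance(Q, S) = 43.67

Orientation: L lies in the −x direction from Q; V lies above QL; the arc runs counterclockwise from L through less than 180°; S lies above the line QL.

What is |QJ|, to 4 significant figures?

27.59

Checks: |VJ| = 8.100 ✓; ∠(VJ, JS) = 90.00° ✓; |JS| = 18.50 ✓; |QS| = 43.67 ✓.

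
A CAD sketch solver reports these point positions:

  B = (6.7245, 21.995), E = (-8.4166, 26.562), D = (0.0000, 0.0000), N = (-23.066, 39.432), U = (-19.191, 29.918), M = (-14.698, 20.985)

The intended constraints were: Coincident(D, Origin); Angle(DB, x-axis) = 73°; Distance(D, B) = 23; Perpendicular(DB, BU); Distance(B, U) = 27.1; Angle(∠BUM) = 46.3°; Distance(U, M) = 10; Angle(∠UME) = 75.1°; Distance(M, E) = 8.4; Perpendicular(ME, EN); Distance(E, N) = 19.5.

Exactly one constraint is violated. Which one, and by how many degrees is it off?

Perpendicular(ME, EN) — off by 7.10°.

D = (0.00, 0.00) ✓; DB at 73.00° ✓; |DB| = 23.00 ✓; ∠(DB, BU) = 90.00° ✓; |BU| = 27.10 ✓; ∠BUM = 46.30° ✓; |UM| = 9.999 ✓; ∠UME = 75.10° ✓; |ME| = 8.400 ✓; ∠(ME, EN) = 97.10° ✗; |EN| = 19.50 ✓.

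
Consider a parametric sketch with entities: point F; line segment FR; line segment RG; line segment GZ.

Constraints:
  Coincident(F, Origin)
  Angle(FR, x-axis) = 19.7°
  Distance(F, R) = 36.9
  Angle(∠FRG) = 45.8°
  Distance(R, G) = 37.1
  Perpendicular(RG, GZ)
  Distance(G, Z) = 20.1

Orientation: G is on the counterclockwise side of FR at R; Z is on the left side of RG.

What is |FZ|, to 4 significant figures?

13.03

F is at the origin; FR runs at 19.7° with length 36.9, so R = 36.9·(cos 19.7°, sin 19.7°) = (34.74, 12.44). ∠FRG = 45.8°, so RG runs at 19.7° + (180° − 45.8°) = 153.9° from the x-axis; with |RG| = 37.1, G = R + 37.1·(cos 153.9°, sin 153.9°) = (1.423, 28.76). RG ⟂ GZ; with |GZ| = 20.1 on the left of RG, Z = G + 20.1·(-0.4399, -0.8980) = (-7.419, 10.71). Then |FZ| = |Z − F| = 13.03.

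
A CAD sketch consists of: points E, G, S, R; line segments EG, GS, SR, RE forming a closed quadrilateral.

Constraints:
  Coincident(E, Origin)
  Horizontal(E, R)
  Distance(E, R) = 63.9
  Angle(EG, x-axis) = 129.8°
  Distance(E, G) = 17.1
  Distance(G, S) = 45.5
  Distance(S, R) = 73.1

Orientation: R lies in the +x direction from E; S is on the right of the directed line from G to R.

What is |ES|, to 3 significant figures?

31.6

Checks: |GS| = 45.50 ✓; |SR| = 73.10 ✓.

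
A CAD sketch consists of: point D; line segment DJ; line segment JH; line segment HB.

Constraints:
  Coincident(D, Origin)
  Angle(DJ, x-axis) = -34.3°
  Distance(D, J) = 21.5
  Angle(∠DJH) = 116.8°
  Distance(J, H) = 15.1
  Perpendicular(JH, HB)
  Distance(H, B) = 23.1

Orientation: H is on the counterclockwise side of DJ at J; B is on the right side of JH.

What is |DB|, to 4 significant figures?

49.02

∠DJH = 116.8°, so JH runs at -34.3° + (180° − 116.8°) = 28.90° from the x-axis; with |JH| = 15.1, H = J + 15.1·(cos 28.90°, sin 28.90°) = (30.98, -4.818). JH is perpendicular to HB; with |HB| = 23.1 on the right of JH, B = H + 23.1·(0.4833, -0.8755) = (42.14, -25.04). Then |DB| = |B − D| = 49.02.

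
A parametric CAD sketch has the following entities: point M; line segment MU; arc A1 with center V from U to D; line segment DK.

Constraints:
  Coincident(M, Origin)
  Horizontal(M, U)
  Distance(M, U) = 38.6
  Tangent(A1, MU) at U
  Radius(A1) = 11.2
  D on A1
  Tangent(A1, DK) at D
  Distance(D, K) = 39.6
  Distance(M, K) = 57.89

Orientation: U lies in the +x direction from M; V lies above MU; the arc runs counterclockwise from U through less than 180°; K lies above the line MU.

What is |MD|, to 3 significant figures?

51.1

M is at the origin; MU is horizontal with |MU| = 38.6 and U on the +x side, so U = (38.6, 0.00). A1 meets MU tangentially, so VU is at right angles to MU, so V = U + (0, 11.2) = (38.6, 11.2). Since VD ⟂ DK (tangency), |VK| = √(11.2² + 39.6²) = 41.2 regardless of where D sits on A1. So K lies on both circle(M, 57.89) and circle(V, 41.2); the above-MU intersection is K = (27.6, 50.9). D is the foot of the tangent from K: D = (48.2, 17.0).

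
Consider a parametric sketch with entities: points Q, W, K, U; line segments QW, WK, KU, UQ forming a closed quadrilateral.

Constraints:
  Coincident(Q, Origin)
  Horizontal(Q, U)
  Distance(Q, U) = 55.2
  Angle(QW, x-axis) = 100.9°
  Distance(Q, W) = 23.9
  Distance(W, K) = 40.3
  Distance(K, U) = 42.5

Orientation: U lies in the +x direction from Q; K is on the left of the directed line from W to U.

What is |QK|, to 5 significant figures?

49.668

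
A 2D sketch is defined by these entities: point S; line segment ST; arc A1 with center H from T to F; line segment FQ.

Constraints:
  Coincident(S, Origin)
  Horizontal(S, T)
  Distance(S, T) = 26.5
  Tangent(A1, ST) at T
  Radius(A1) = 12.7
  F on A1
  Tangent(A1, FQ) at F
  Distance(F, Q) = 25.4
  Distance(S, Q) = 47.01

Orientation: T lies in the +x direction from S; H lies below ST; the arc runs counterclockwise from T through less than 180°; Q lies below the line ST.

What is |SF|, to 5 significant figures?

22.386

S is at the origin; ST is horizontal with |ST| = 26.5 and T on the +x side, so T = (26.500, 0.0000). Since A1 is tangent to ST there, HT ⟂ ST, so H = T + (0, -12.7) = (26.500, -12.700). Since HF ⟂ FQ (tangency), |HQ| = √(12.7² + 25.4²) = 28.398 regardless of where F sits on A1. So Q lies on both circle(S, 47.01) and circle(H, 28.398); the below-ST intersection is Q = (23.172, -40.902). F is the foot of the tangent from Q: F = (14.553, -17.009).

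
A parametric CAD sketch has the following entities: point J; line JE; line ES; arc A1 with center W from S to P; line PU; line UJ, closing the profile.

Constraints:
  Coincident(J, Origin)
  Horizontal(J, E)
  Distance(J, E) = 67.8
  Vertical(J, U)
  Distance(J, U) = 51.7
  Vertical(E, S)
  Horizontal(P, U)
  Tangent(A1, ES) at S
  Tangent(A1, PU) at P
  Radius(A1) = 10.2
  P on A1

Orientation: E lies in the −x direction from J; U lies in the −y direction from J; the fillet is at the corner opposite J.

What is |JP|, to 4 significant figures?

77.40

J is at the origin; J and E share the same y with |JE| = 67.8 and E on the −x side, so E = (-67.80, 0.000). J and U share the same x with |JU| = 51.7 and U on the −y side, so U = (0.000, -51.70). The virtual corner opposite J is at (-67.80, -51.70). A1 meets ES tangentially, so WS is at right angles to ES and A1 meets PU tangentially, so WP is at right angles to PU, with radius 10.2, so the center W sits 10.2 in from both sides at W = (-57.60, -41.50). That places the tangent points at S = (-67.80, -41.50) on ES and P = (-57.60, -51.70) on PU. Then |JP| = |P − J| = 77.40.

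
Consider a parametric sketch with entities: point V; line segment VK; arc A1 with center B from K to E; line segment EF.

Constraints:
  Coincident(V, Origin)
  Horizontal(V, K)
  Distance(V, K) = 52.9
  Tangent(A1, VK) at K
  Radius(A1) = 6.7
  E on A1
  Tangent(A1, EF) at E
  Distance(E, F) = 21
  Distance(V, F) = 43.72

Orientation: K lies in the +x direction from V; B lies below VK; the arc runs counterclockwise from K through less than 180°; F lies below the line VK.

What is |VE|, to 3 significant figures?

47.1

Checks: |BE| = 6.700 ✓; ∠(BE, EF) = 90.00° ✓; |EF| = 21.00 ✓; |VF| = 43.72 ✓.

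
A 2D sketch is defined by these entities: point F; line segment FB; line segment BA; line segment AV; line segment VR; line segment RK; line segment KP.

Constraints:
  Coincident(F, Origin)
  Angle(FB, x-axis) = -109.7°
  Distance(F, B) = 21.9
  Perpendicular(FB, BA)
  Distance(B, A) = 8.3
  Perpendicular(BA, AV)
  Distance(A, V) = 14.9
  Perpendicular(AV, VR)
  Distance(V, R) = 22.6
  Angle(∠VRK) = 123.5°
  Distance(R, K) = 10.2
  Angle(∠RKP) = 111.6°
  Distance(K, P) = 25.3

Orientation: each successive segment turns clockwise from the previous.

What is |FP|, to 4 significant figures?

36.66

F is at the origin; FB runs at -109.7° with length 21.9, so B = (-7.382, -20.62). The perpendicularity gives BA at right angles to FB, so BA runs at 160.3°; with |BA| = 8.3, A = (-15.20, -17.82). BA ⟂ AV, so AV runs at 70.30°; with |AV| = 14.9, V = (-10.17, -3.792). AV ⟂ VR, so VR runs at -19.70°; with |VR| = 22.6, R = (11.10, -11.41). ∠VRK = 123.5° gives RK at -76.20° from the x-axis; with |RK| = 10.2, K = (13.54, -21.32). ∠RKP = 111.6° gives KP at -144.6° from the x-axis; with |KP| = 25.3, P = (-7.086, -35.97). Then |FP| = |P − F| = 36.66.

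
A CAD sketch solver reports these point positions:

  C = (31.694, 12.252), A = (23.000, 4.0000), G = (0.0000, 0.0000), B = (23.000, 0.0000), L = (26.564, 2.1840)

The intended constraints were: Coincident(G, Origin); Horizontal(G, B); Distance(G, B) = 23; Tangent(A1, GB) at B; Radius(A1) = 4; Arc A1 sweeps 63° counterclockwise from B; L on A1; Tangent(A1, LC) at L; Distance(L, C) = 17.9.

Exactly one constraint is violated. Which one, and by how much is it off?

Distance(L, C) = 17.9 — off by 6.60.

G = (0.00, 0.00) ✓; G.y = 0.00, B.y = 0.00 ✓; |GB| = 23.00 ✓; ∠(AB, BG) = 90.00° ✓; |AB| = 4.000 ✓; bearing(A→L) − bearing(A→B) = 63.00° ✓; |AL| = 4.000 ✓; ∠(AL, LC) = 90.00° ✓; |LC| = 11.30 ✗.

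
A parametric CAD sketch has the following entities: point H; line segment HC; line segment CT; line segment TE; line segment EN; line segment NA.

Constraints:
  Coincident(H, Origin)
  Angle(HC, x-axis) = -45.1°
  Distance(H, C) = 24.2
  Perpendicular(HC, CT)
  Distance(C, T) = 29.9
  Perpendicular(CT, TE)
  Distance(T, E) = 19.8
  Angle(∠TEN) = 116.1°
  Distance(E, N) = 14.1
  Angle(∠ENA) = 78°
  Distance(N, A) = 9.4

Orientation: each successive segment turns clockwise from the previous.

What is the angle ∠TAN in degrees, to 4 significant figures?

124.4°

∠TEN = 116.1° gives EN at 71.00° from the x-axis; with |EN| = 14.1, N = (-13.48, -10.89). ∠ENA = 78.0° gives NA at -31.00° from the x-axis; with |NA| = 9.4, A = (-5.426, -15.73). Then cos ∠TAN = AT·AN / (|AT||AN|), giving 124.4°.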